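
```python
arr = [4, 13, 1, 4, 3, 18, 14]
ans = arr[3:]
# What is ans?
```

arr has length 7. The slice arr[3:] selects indices [3, 4, 5, 6] (3->4, 4->3, 5->18, 6->14), giving [4, 3, 18, 14].

[4, 3, 18, 14]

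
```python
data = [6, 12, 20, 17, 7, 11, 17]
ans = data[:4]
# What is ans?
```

data has length 7. The slice data[:4] selects indices [0, 1, 2, 3] (0->6, 1->12, 2->20, 3->17), giving [6, 12, 20, 17].

[6, 12, 20, 17]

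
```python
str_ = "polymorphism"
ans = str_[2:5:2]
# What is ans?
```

str_ has length 12. The slice str_[2:5:2] selects indices [2, 4] (2->'l', 4->'m'), giving 'lm'.

'lm'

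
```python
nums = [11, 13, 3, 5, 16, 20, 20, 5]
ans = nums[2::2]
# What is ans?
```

nums has length 8. The slice nums[2::2] selects indices [2, 4, 6] (2->3, 4->16, 6->20), giving [3, 16, 20].

[3, 16, 20]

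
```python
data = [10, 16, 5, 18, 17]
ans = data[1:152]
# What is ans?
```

data has length 5. The slice data[1:152] selects indices [1, 2, 3, 4] (1->16, 2->5, 3->18, 4->17), giving [16, 5, 18, 17].

[16, 5, 18, 17]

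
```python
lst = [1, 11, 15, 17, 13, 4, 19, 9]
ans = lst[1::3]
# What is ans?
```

lst has length 8. The slice lst[1::3] selects indices [1, 4, 7] (1->11, 4->13, 7->9), giving [11, 13, 9].

[11, 13, 9]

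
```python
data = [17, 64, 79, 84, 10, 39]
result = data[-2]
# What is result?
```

data has length 6. Negative index -2 maps to positive index 6 + (-2) = 4. data[4] = 10.

10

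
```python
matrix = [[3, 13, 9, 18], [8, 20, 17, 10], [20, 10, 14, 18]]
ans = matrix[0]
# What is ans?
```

matrix has 3 rows. Row 0 is [3, 13, 9, 18].

[3, 13, 9, 18]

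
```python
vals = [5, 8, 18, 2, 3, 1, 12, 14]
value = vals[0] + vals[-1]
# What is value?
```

vals has length 8. vals[0] = 5.
vals has length 8. Negative index -1 maps to positive index 8 + (-1) = 7. vals[7] = 14.
Sum: 5 + 14 = 19.

19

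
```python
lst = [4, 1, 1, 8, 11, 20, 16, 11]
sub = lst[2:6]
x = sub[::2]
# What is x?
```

lst has length 8. The slice lst[2:6] selects indices [2, 3, 4, 5] (2->1, 3->8, 4->11, 5->20), giving [1, 8, 11, 20]. So sub = [1, 8, 11, 20]. sub has length 4. The slice sub[::2] selects indices [0, 2] (0->1, 2->11), giving [1, 11].

[1, 11]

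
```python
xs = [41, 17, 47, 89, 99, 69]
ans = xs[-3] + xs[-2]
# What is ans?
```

xs has length 6. Negative index -3 maps to positive index 6 + (-3) = 3. xs[3] = 89.
xs has length 6. Negative index -2 maps to positive index 6 + (-2) = 4. xs[4] = 99.
Sum: 89 + 99 = 188.

188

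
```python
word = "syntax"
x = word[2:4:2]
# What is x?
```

word has length 6. The slice word[2:4:2] selects indices [2] (2->'n'), giving 'n'.

'n'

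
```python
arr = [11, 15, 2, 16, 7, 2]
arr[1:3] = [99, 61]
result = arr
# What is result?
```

arr starts as [11, 15, 2, 16, 7, 2] (length 6). The slice arr[1:3] covers indices [1, 2] with values [15, 2]. Replacing that slice with [99, 61] (same length) produces [11, 99, 61, 16, 7, 2].

[11, 99, 61, 16, 7, 2]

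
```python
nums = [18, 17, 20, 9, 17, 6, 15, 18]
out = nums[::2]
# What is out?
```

nums has length 8. The slice nums[::2] selects indices [0, 2, 4, 6] (0->18, 2->20, 4->17, 6->15), giving [18, 20, 17, 15].

[18, 20, 17, 15]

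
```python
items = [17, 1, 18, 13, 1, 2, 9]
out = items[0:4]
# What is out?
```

items has length 7. The slice items[0:4] selects indices [0, 1, 2, 3] (0->17, 1->1, 2->18, 3->13), giving [17, 1, 18, 13].

[17, 1, 18, 13]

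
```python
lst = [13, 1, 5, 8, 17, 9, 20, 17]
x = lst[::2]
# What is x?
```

lst has length 8. The slice lst[::2] selects indices [0, 2, 4, 6] (0->13, 2->5, 4->17, 6->20), giving [13, 5, 17, 20].

[13, 5, 17, 20]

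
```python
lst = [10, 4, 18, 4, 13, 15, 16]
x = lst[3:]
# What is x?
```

lst has length 7. The slice lst[3:] selects indices [3, 4, 5, 6] (3->4, 4->13, 5->15, 6->16), giving [4, 13, 15, 16].

[4, 13, 15, 16]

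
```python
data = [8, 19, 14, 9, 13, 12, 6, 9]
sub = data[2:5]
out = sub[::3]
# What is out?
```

data has length 8. The slice data[2:5] selects indices [2, 3, 4] (2->14, 3->9, 4->13), giving [14, 9, 13]. So sub = [14, 9, 13]. sub has length 3. The slice sub[::3] selects indices [0] (0->14), giving [14].

[14]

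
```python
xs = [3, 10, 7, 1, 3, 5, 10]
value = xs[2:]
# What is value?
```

xs has length 7. The slice xs[2:] selects indices [2, 3, 4, 5, 6] (2->7, 3->1, 4->3, 5->5, 6->10), giving [7, 1, 3, 5, 10].

[7, 1, 3, 5, 10]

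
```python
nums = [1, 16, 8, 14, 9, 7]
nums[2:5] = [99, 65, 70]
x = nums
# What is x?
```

nums starts as [1, 16, 8, 14, 9, 7] (length 6). The slice nums[2:5] covers indices [2, 3, 4] with values [8, 14, 9]. Replacing that slice with [99, 65, 70] (same length) produces [1, 16, 99, 65, 70, 7].

[1, 16, 99, 65, 70, 7]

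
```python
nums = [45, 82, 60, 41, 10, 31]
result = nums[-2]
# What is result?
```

nums has length 6. Negative index -2 maps to positive index 6 + (-2) = 4. nums[4] = 10.

10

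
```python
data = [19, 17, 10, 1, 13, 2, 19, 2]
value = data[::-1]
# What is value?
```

data has length 8. The slice data[::-1] selects indices [7, 6, 5, 4, 3, 2, 1, 0] (7->2, 6->19, 5->2, 4->13, 3->1, 2->10, 1->17, 0->19), giving [2, 19, 2, 13, 1, 10, 17, 19].

[2, 19, 2, 13, 1, 10, 17, 19]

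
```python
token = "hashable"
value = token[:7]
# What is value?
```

token has length 8. The slice token[:7] selects indices [0, 1, 2, 3, 4, 5, 6] (0->'h', 1->'a', 2->'s', 3->'h', 4->'a', 5->'b', 6->'l'), giving 'hashabl'.

'hashabl'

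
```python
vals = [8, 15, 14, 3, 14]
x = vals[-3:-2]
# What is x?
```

vals has length 5. The slice vals[-3:-2] selects indices [2] (2->14), giving [14].

[14]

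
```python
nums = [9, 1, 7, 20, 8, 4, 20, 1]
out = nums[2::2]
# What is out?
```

nums has length 8. The slice nums[2::2] selects indices [2, 4, 6] (2->7, 4->8, 6->20), giving [7, 8, 20].

[7, 8, 20]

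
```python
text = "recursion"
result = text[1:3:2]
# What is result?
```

text has length 9. The slice text[1:3:2] selects indices [1] (1->'e'), giving 'e'.

'e'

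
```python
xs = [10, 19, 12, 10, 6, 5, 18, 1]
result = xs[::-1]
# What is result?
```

xs has length 8. The slice xs[::-1] selects indices [7, 6, 5, 4, 3, 2, 1, 0] (7->1, 6->18, 5->5, 4->6, 3->10, 2->12, 1->19, 0->10), giving [1, 18, 5, 6, 10, 12, 19, 10].

[1, 18, 5, 6, 10, 12, 19, 10]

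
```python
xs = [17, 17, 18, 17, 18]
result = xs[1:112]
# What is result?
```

xs has length 5. The slice xs[1:112] selects indices [1, 2, 3, 4] (1->17, 2->18, 3->17, 4->18), giving [17, 18, 17, 18].

[17, 18, 17, 18]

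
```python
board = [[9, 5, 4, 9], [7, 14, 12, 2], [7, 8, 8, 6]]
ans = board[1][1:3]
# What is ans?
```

board[1] = [7, 14, 12, 2]. board[1] has length 4. The slice board[1][1:3] selects indices [1, 2] (1->14, 2->12), giving [14, 12].

[14, 12]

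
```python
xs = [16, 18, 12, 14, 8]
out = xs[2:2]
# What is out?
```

xs has length 5. The slice xs[2:2] resolves to an empty index range, so the result is [].

[]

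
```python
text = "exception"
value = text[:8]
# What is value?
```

text has length 9. The slice text[:8] selects indices [0, 1, 2, 3, 4, 5, 6, 7] (0->'e', 1->'x', 2->'c', 3->'e', 4->'p', 5->'t', 6->'i', 7->'o'), giving 'exceptio'.

'exceptio'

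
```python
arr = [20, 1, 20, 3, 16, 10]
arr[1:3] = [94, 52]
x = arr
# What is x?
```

arr starts as [20, 1, 20, 3, 16, 10] (length 6). The slice arr[1:3] covers indices [1, 2] with values [1, 20]. Replacing that slice with [94, 52] (same length) produces [20, 94, 52, 3, 16, 10].

[20, 94, 52, 3, 16, 10]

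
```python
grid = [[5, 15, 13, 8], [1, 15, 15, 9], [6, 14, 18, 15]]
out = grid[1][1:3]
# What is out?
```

grid[1] = [1, 15, 15, 9]. grid[1] has length 4. The slice grid[1][1:3] selects indices [1, 2] (1->15, 2->15), giving [15, 15].

[15, 15]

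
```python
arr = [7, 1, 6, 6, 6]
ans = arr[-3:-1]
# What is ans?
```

arr has length 5. The slice arr[-3:-1] selects indices [2, 3] (2->6, 3->6), giving [6, 6].

[6, 6]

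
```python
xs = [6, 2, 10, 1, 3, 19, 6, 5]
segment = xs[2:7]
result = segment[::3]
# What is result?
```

xs has length 8. The slice xs[2:7] selects indices [2, 3, 4, 5, 6] (2->10, 3->1, 4->3, 5->19, 6->6), giving [10, 1, 3, 19, 6]. So segment = [10, 1, 3, 19, 6]. segment has length 5. The slice segment[::3] selects indices [0, 3] (0->10, 3->19), giving [10, 19].

[10, 19]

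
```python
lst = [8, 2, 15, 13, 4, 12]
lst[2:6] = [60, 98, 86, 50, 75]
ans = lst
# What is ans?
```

lst starts as [8, 2, 15, 13, 4, 12] (length 6). The slice lst[2:6] covers indices [2, 3, 4, 5] with values [15, 13, 4, 12]. Replacing that slice with [60, 98, 86, 50, 75] (different length) produces [8, 2, 60, 98, 86, 50, 75].

[8, 2, 60, 98, 86, 50, 75]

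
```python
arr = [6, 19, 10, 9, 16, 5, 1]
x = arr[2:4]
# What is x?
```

arr has length 7. The slice arr[2:4] selects indices [2, 3] (2->10, 3->9), giving [10, 9].

[10, 9]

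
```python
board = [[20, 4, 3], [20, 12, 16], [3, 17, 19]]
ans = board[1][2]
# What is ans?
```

board[1] = [20, 12, 16]. Taking column 2 of that row yields 16.

16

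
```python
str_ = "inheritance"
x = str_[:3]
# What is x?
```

str_ has length 11. The slice str_[:3] selects indices [0, 1, 2] (0->'i', 1->'n', 2->'h'), giving 'inh'.

'inh'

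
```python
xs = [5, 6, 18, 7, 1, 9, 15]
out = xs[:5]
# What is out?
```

xs has length 7. The slice xs[:5] selects indices [0, 1, 2, 3, 4] (0->5, 1->6, 2->18, 3->7, 4->1), giving [5, 6, 18, 7, 1].

[5, 6, 18, 7, 1]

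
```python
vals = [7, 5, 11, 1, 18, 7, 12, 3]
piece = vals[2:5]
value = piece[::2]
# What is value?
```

vals has length 8. The slice vals[2:5] selects indices [2, 3, 4] (2->11, 3->1, 4->18), giving [11, 1, 18]. So piece = [11, 1, 18]. piece has length 3. The slice piece[::2] selects indices [0, 2] (0->11, 2->18), giving [11, 18].

[11, 18]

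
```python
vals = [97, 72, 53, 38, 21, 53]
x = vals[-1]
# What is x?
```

vals has length 6. Negative index -1 maps to positive index 6 + (-1) = 5. vals[5] = 53.

53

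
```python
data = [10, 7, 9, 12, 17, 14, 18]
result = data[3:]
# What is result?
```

data has length 7. The slice data[3:] selects indices [3, 4, 5, 6] (3->12, 4->17, 5->14, 6->18), giving [12, 17, 14, 18].

[12, 17, 14, 18]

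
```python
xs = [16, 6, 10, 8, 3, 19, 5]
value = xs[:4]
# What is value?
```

xs has length 7. The slice xs[:4] selects indices [0, 1, 2, 3] (0->16, 1->6, 2->10, 3->8), giving [16, 6, 10, 8].

[16, 6, 10, 8]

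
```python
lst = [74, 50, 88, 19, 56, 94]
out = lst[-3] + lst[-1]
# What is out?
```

lst has length 6. Negative index -3 maps to positive index 6 + (-3) = 3. lst[3] = 19.
lst has length 6. Negative index -1 maps to positive index 6 + (-1) = 5. lst[5] = 94.
Sum: 19 + 94 = 113.

113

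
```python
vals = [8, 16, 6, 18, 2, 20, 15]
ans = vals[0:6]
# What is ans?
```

vals has length 7. The slice vals[0:6] selects indices [0, 1, 2, 3, 4, 5] (0->8, 1->16, 2->6, 3->18, 4->2, 5->20), giving [8, 16, 6, 18, 2, 20].

[8, 16, 6, 18, 2, 20]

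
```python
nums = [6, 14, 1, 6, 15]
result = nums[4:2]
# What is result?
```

nums has length 5. The slice nums[4:2] resolves to an empty index range, so the result is [].

[]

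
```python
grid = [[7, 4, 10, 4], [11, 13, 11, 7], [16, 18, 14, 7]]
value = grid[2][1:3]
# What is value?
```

grid[2] = [16, 18, 14, 7]. grid[2] has length 4. The slice grid[2][1:3] selects indices [1, 2] (1->18, 2->14), giving [18, 14].

[18, 14]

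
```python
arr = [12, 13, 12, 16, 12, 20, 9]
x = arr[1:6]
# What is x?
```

arr has length 7. The slice arr[1:6] selects indices [1, 2, 3, 4, 5] (1->13, 2->12, 3->16, 4->12, 5->20), giving [13, 12, 16, 12, 20].

[13, 12, 16, 12, 20]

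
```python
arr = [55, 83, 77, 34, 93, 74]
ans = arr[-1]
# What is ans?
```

arr has length 6. Negative index -1 maps to positive index 6 + (-1) = 5. arr[5] = 74.

74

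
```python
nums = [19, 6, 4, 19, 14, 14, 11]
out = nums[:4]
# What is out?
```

nums has length 7. The slice nums[:4] selects indices [0, 1, 2, 3] (0->19, 1->6, 2->4, 3->19), giving [19, 6, 4, 19].

[19, 6, 4, 19]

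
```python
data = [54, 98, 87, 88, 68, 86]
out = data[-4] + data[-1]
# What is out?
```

data has length 6. Negative index -4 maps to positive index 6 + (-4) = 2. data[2] = 87.
data has length 6. Negative index -1 maps to positive index 6 + (-1) = 5. data[5] = 86.
Sum: 87 + 86 = 173.

173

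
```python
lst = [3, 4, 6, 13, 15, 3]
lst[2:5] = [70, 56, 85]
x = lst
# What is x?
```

lst starts as [3, 4, 6, 13, 15, 3] (length 6). The slice lst[2:5] covers indices [2, 3, 4] with values [6, 13, 15]. Replacing that slice with [70, 56, 85] (same length) produces [3, 4, 70, 56, 85, 3].

[3, 4, 70, 56, 85, 3]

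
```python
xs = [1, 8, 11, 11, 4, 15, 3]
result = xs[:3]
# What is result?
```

xs has length 7. The slice xs[:3] selects indices [0, 1, 2] (0->1, 1->8, 2->11), giving [1, 8, 11].

[1, 8, 11]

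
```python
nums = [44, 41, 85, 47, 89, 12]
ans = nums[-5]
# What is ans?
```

nums has length 6. Negative index -5 maps to positive index 6 + (-5) = 1. nums[1] = 41.

41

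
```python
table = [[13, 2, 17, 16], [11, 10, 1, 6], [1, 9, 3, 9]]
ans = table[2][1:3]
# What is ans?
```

table[2] = [1, 9, 3, 9]. table[2] has length 4. The slice table[2][1:3] selects indices [1, 2] (1->9, 2->3), giving [9, 3].

[9, 3]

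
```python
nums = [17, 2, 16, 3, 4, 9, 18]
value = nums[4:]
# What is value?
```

nums has length 7. The slice nums[4:] selects indices [4, 5, 6] (4->4, 5->9, 6->18), giving [4, 9, 18].

[4, 9, 18]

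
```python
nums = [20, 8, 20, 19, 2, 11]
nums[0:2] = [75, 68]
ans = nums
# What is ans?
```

nums starts as [20, 8, 20, 19, 2, 11] (length 6). The slice nums[0:2] covers indices [0, 1] with values [20, 8]. Replacing that slice with [75, 68] (same length) produces [75, 68, 20, 19, 2, 11].

[75, 68, 20, 19, 2, 11]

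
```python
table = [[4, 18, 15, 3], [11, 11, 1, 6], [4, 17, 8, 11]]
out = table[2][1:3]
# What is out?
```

table[2] = [4, 17, 8, 11]. table[2] has length 4. The slice table[2][1:3] selects indices [1, 2] (1->17, 2->8), giving [17, 8].

[17, 8]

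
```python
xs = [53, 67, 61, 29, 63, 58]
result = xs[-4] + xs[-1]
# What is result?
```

xs has length 6. Negative index -4 maps to positive index 6 + (-4) = 2. xs[2] = 61.
xs has length 6. Negative index -1 maps to positive index 6 + (-1) = 5. xs[5] = 58.
Sum: 61 + 58 = 119.

119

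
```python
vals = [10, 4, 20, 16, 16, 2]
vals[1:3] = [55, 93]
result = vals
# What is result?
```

vals starts as [10, 4, 20, 16, 16, 2] (length 6). The slice vals[1:3] covers indices [1, 2] with values [4, 20]. Replacing that slice with [55, 93] (same length) produces [10, 55, 93, 16, 16, 2].

[10, 55, 93, 16, 16, 2]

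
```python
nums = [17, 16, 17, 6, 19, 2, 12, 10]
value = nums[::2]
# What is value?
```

nums has length 8. The slice nums[::2] selects indices [0, 2, 4, 6] (0->17, 2->17, 4->19, 6->12), giving [17, 17, 19, 12].

[17, 17, 19, 12]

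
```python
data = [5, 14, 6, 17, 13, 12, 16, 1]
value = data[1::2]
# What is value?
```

data has length 8. The slice data[1::2] selects indices [1, 3, 5, 7] (1->14, 3->17, 5->12, 7->1), giving [14, 17, 12, 1].

[14, 17, 12, 1]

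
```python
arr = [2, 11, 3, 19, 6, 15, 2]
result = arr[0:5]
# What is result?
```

arr has length 7. The slice arr[0:5] selects indices [0, 1, 2, 3, 4] (0->2, 1->11, 2->3, 3->19, 4->6), giving [2, 11, 3, 19, 6].

[2, 11, 3, 19, 6]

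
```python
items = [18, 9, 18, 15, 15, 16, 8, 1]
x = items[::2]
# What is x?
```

items has length 8. The slice items[::2] selects indices [0, 2, 4, 6] (0->18, 2->18, 4->15, 6->8), giving [18, 18, 15, 8].

[18, 18, 15, 8]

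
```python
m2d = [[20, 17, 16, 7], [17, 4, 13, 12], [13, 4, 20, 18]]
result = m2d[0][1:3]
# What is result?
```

m2d[0] = [20, 17, 16, 7]. m2d[0] has length 4. The slice m2d[0][1:3] selects indices [1, 2] (1->17, 2->16), giving [17, 16].

[17, 16]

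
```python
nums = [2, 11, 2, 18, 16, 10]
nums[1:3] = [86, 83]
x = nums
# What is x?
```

nums starts as [2, 11, 2, 18, 16, 10] (length 6). The slice nums[1:3] covers indices [1, 2] with values [11, 2]. Replacing that slice with [86, 83] (same length) produces [2, 86, 83, 18, 16, 10].

[2, 86, 83, 18, 16, 10]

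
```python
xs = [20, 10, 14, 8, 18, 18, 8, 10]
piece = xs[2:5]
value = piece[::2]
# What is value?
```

xs has length 8. The slice xs[2:5] selects indices [2, 3, 4] (2->14, 3->8, 4->18), giving [14, 8, 18]. So piece = [14, 8, 18]. piece has length 3. The slice piece[::2] selects indices [0, 2] (0->14, 2->18), giving [14, 18].

[14, 18]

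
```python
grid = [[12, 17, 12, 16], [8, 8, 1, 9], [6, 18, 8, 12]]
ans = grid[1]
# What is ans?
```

grid has 3 rows. Row 1 is [8, 8, 1, 9].

[8, 8, 1, 9]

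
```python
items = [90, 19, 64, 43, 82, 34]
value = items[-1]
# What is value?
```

items has length 6. Negative index -1 maps to positive index 6 + (-1) = 5. items[5] = 34.

34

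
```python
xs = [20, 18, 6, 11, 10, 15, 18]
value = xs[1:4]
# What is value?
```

xs has length 7. The slice xs[1:4] selects indices [1, 2, 3] (1->18, 2->6, 3->11), giving [18, 6, 11].

[18, 6, 11]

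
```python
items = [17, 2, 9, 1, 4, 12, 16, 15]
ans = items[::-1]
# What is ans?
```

items has length 8. The slice items[::-1] selects indices [7, 6, 5, 4, 3, 2, 1, 0] (7->15, 6->16, 5->12, 4->4, 3->1, 2->9, 1->2, 0->17), giving [15, 16, 12, 4, 1, 9, 2, 17].

[15, 16, 12, 4, 1, 9, 2, 17]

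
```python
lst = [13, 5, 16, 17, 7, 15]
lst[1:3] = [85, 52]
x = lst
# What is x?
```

lst starts as [13, 5, 16, 17, 7, 15] (length 6). The slice lst[1:3] covers indices [1, 2] with values [5, 16]. Replacing that slice with [85, 52] (same length) produces [13, 85, 52, 17, 7, 15].

[13, 85, 52, 17, 7, 15]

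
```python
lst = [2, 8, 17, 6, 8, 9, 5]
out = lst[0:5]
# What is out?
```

lst has length 7. The slice lst[0:5] selects indices [0, 1, 2, 3, 4] (0->2, 1->8, 2->17, 3->6, 4->8), giving [2, 8, 17, 6, 8].

[2, 8, 17, 6, 8]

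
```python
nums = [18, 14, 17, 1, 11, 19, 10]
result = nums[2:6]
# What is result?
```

nums has length 7. The slice nums[2:6] selects indices [2, 3, 4, 5] (2->17, 3->1, 4->11, 5->19), giving [17, 1, 11, 19].

[17, 1, 11, 19]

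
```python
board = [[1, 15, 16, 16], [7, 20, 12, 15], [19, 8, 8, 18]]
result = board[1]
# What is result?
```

board has 3 rows. Row 1 is [7, 20, 12, 15].

[7, 20, 12, 15]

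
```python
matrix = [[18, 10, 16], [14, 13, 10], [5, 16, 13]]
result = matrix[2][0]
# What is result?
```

matrix[2] = [5, 16, 13]. Taking column 0 of that row yields 5.

5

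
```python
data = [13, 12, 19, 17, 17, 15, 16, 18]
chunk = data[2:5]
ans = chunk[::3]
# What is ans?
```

data has length 8. The slice data[2:5] selects indices [2, 3, 4] (2->19, 3->17, 4->17), giving [19, 17, 17]. So chunk = [19, 17, 17]. chunk has length 3. The slice chunk[::3] selects indices [0] (0->19), giving [19].

[19]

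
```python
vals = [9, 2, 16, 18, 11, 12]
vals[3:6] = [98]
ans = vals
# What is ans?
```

vals starts as [9, 2, 16, 18, 11, 12] (length 6). The slice vals[3:6] covers indices [3, 4, 5] with values [18, 11, 12]. Replacing that slice with [98] (different length) produces [9, 2, 16, 98].

[9, 2, 16, 98]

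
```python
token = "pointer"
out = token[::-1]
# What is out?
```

token has length 7. The slice token[::-1] selects indices [6, 5, 4, 3, 2, 1, 0] (6->'r', 5->'e', 4->'t', 3->'n', 2->'i', 1->'o', 0->'p'), giving 'retniop'.

'retniop'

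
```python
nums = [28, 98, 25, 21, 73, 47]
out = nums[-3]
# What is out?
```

nums has length 6. Negative index -3 maps to positive index 6 + (-3) = 3. nums[3] = 21.

21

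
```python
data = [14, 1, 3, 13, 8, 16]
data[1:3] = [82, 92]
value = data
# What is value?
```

data starts as [14, 1, 3, 13, 8, 16] (length 6). The slice data[1:3] covers indices [1, 2] with values [1, 3]. Replacing that slice with [82, 92] (same length) produces [14, 82, 92, 13, 8, 16].

[14, 82, 92, 13, 8, 16]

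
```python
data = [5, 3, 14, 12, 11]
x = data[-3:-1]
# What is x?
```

data has length 5. The slice data[-3:-1] selects indices [2, 3] (2->14, 3->12), giving [14, 12].

[14, 12]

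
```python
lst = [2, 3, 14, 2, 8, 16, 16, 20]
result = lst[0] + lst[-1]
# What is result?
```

lst has length 8. lst[0] = 2.
lst has length 8. Negative index -1 maps to positive index 8 + (-1) = 7. lst[7] = 20.
Sum: 2 + 20 = 22.

22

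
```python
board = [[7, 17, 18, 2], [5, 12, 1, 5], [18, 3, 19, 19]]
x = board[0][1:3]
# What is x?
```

board[0] = [7, 17, 18, 2]. board[0] has length 4. The slice board[0][1:3] selects indices [1, 2] (1->17, 2->18), giving [17, 18].

[17, 18]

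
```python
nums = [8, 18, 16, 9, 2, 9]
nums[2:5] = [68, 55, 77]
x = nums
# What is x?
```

nums starts as [8, 18, 16, 9, 2, 9] (length 6). The slice nums[2:5] covers indices [2, 3, 4] with values [16, 9, 2]. Replacing that slice with [68, 55, 77] (same length) produces [8, 18, 68, 55, 77, 9].

[8, 18, 68, 55, 77, 9]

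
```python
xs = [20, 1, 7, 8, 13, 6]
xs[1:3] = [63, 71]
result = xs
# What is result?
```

xs starts as [20, 1, 7, 8, 13, 6] (length 6). The slice xs[1:3] covers indices [1, 2] with values [1, 7]. Replacing that slice with [63, 71] (same length) produces [20, 63, 71, 8, 13, 6].

[20, 63, 71, 8, 13, 6]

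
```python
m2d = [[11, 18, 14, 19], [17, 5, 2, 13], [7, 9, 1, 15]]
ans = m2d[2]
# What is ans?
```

m2d has 3 rows. Row 2 is [7, 9, 1, 15].

[7, 9, 1, 15]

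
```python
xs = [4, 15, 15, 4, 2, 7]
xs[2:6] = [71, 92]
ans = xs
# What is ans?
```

xs starts as [4, 15, 15, 4, 2, 7] (length 6). The slice xs[2:6] covers indices [2, 3, 4, 5] with values [15, 4, 2, 7]. Replacing that slice with [71, 92] (different length) produces [4, 15, 71, 92].

[4, 15, 71, 92]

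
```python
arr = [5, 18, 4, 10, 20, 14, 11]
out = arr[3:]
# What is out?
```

arr has length 7. The slice arr[3:] selects indices [3, 4, 5, 6] (3->10, 4->20, 5->14, 6->11), giving [10, 20, 14, 11].

[10, 20, 14, 11]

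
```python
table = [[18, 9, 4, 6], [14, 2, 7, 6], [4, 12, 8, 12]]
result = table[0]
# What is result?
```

table has 3 rows. Row 0 is [18, 9, 4, 6].

[18, 9, 4, 6]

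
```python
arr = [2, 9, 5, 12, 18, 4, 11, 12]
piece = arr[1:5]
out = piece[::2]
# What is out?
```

arr has length 8. The slice arr[1:5] selects indices [1, 2, 3, 4] (1->9, 2->5, 3->12, 4->18), giving [9, 5, 12, 18]. So piece = [9, 5, 12, 18]. piece has length 4. The slice piece[::2] selects indices [0, 2] (0->9, 2->12), giving [9, 12].

[9, 12]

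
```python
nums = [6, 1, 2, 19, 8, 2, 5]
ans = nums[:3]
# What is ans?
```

nums has length 7. The slice nums[:3] selects indices [0, 1, 2] (0->6, 1->1, 2->2), giving [6, 1, 2].

[6, 1, 2]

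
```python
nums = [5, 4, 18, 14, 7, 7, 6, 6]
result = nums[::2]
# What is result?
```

nums has length 8. The slice nums[::2] selects indices [0, 2, 4, 6] (0->5, 2->18, 4->7, 6->6), giving [5, 18, 7, 6].

[5, 18, 7, 6]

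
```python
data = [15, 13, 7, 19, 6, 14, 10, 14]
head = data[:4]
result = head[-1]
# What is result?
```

data has length 8. The slice data[:4] selects indices [0, 1, 2, 3] (0->15, 1->13, 2->7, 3->19), giving [15, 13, 7, 19]. So head = [15, 13, 7, 19]. Then head[-1] = 19.

19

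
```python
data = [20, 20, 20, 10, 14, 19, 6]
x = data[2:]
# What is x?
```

data has length 7. The slice data[2:] selects indices [2, 3, 4, 5, 6] (2->20, 3->10, 4->14, 5->19, 6->6), giving [20, 10, 14, 19, 6].

[20, 10, 14, 19, 6]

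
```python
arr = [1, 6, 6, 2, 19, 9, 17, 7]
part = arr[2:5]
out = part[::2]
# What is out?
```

arr has length 8. The slice arr[2:5] selects indices [2, 3, 4] (2->6, 3->2, 4->19), giving [6, 2, 19]. So part = [6, 2, 19]. part has length 3. The slice part[::2] selects indices [0, 2] (0->6, 2->19), giving [6, 19].

[6, 19]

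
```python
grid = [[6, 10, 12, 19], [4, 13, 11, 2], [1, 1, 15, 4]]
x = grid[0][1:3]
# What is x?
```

grid[0] = [6, 10, 12, 19]. grid[0] has length 4. The slice grid[0][1:3] selects indices [1, 2] (1->10, 2->12), giving [10, 12].

[10, 12]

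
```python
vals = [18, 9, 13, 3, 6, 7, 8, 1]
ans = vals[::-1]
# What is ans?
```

vals has length 8. The slice vals[::-1] selects indices [7, 6, 5, 4, 3, 2, 1, 0] (7->1, 6->8, 5->7, 4->6, 3->3, 2->13, 1->9, 0->18), giving [1, 8, 7, 6, 3, 13, 9, 18].

[1, 8, 7, 6, 3, 13, 9, 18]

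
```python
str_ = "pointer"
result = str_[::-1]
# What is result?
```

str_ has length 7. The slice str_[::-1] selects indices [6, 5, 4, 3, 2, 1, 0] (6->'r', 5->'e', 4->'t', 3->'n', 2->'i', 1->'o', 0->'p'), giving 'retniop'.

'retniop'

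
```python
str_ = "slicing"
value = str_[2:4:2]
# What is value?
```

str_ has length 7. The slice str_[2:4:2] selects indices [2] (2->'i'), giving 'i'.

'i'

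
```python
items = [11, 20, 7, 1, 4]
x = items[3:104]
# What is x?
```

items has length 5. The slice items[3:104] selects indices [3, 4] (3->1, 4->4), giving [1, 4].

[1, 4]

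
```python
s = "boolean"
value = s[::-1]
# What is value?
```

s has length 7. The slice s[::-1] selects indices [6, 5, 4, 3, 2, 1, 0] (6->'n', 5->'a', 4->'e', 3->'l', 2->'o', 1->'o', 0->'b'), giving 'naeloob'.

'naeloob'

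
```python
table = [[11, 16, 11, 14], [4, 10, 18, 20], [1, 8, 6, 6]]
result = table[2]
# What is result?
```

table has 3 rows. Row 2 is [1, 8, 6, 6].

[1, 8, 6, 6]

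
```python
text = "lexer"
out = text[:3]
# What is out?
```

text has length 5. The slice text[:3] selects indices [0, 1, 2] (0->'l', 1->'e', 2->'x'), giving 'lex'.

'lex'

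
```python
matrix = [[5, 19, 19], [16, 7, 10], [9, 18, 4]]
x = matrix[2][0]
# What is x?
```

matrix[2] = [9, 18, 4]. Taking column 0 of that row yields 9.

9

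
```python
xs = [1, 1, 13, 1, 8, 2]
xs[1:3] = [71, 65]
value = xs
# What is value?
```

xs starts as [1, 1, 13, 1, 8, 2] (length 6). The slice xs[1:3] covers indices [1, 2] with values [1, 13]. Replacing that slice with [71, 65] (same length) produces [1, 71, 65, 1, 8, 2].

[1, 71, 65, 1, 8, 2]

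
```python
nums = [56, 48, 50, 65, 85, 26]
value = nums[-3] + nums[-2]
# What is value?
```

nums has length 6. Negative index -3 maps to positive index 6 + (-3) = 3. nums[3] = 65.
nums has length 6. Negative index -2 maps to positive index 6 + (-2) = 4. nums[4] = 85.
Sum: 65 + 85 = 150.

150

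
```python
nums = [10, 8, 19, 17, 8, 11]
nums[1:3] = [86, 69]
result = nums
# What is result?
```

nums starts as [10, 8, 19, 17, 8, 11] (length 6). The slice nums[1:3] covers indices [1, 2] with values [8, 19]. Replacing that slice with [86, 69] (same length) produces [10, 86, 69, 17, 8, 11].

[10, 86, 69, 17, 8, 11]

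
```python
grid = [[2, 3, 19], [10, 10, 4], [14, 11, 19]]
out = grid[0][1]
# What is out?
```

grid[0] = [2, 3, 19]. Taking column 1 of that row yields 3.

3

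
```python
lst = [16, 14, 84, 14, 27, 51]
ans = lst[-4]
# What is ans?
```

lst has length 6. Negative index -4 maps to positive index 6 + (-4) = 2. lst[2] = 84.

84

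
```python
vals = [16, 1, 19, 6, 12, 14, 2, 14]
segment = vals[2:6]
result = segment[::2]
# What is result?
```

vals has length 8. The slice vals[2:6] selects indices [2, 3, 4, 5] (2->19, 3->6, 4->12, 5->14), giving [19, 6, 12, 14]. So segment = [19, 6, 12, 14]. segment has length 4. The slice segment[::2] selects indices [0, 2] (0->19, 2->12), giving [19, 12].

[19, 12]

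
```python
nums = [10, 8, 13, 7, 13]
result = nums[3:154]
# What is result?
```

nums has length 5. The slice nums[3:154] selects indices [3, 4] (3->7, 4->13), giving [7, 13].

[7, 13]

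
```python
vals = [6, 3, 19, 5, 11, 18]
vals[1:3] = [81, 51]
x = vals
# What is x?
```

vals starts as [6, 3, 19, 5, 11, 18] (length 6). The slice vals[1:3] covers indices [1, 2] with values [3, 19]. Replacing that slice with [81, 51] (same length) produces [6, 81, 51, 5, 11, 18].

[6, 81, 51, 5, 11, 18]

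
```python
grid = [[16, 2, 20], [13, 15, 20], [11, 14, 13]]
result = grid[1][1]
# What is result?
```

grid[1] = [13, 15, 20]. Taking column 1 of that row yields 15.

15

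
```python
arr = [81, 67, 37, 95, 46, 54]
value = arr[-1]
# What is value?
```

arr has length 6. Negative index -1 maps to positive index 6 + (-1) = 5. arr[5] = 54.

54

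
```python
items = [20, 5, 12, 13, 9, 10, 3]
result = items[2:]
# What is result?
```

items has length 7. The slice items[2:] selects indices [2, 3, 4, 5, 6] (2->12, 3->13, 4->9, 5->10, 6->3), giving [12, 13, 9, 10, 3].

[12, 13, 9, 10, 3]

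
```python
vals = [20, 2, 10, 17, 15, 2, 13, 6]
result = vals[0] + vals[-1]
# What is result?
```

vals has length 8. vals[0] = 20.
vals has length 8. Negative index -1 maps to positive index 8 + (-1) = 7. vals[7] = 6.
Sum: 20 + 6 = 26.

26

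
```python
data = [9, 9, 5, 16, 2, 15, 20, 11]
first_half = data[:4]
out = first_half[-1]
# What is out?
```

data has length 8. The slice data[:4] selects indices [0, 1, 2, 3] (0->9, 1->9, 2->5, 3->16), giving [9, 9, 5, 16]. So first_half = [9, 9, 5, 16]. Then first_half[-1] = 16.

16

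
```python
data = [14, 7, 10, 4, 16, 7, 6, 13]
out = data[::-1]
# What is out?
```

data has length 8. The slice data[::-1] selects indices [7, 6, 5, 4, 3, 2, 1, 0] (7->13, 6->6, 5->7, 4->16, 3->4, 2->10, 1->7, 0->14), giving [13, 6, 7, 16, 4, 10, 7, 14].

[13, 6, 7, 16, 4, 10, 7, 14]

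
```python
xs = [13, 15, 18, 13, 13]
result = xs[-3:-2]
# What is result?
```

xs has length 5. The slice xs[-3:-2] selects indices [2] (2->18), giving [18].

[18]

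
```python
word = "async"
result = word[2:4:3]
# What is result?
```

word has length 5. The slice word[2:4:3] selects indices [2] (2->'y'), giving 'y'.

'y'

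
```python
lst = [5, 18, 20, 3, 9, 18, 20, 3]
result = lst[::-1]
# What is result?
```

lst has length 8. The slice lst[::-1] selects indices [7, 6, 5, 4, 3, 2, 1, 0] (7->3, 6->20, 5->18, 4->9, 3->3, 2->20, 1->18, 0->5), giving [3, 20, 18, 9, 3, 20, 18, 5].

[3, 20, 18, 9, 3, 20, 18, 5]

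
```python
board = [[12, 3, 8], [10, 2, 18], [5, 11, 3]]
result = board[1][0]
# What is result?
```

board[1] = [10, 2, 18]. Taking column 0 of that row yields 10.

10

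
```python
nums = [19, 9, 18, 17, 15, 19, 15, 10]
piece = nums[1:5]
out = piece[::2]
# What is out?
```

nums has length 8. The slice nums[1:5] selects indices [1, 2, 3, 4] (1->9, 2->18, 3->17, 4->15), giving [9, 18, 17, 15]. So piece = [9, 18, 17, 15]. piece has length 4. The slice piece[::2] selects indices [0, 2] (0->9, 2->17), giving [9, 17].

[9, 17]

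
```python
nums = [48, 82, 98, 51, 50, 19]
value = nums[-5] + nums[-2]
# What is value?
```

nums has length 6. Negative index -5 maps to positive index 6 + (-5) = 1. nums[1] = 82.
nums has length 6. Negative index -2 maps to positive index 6 + (-2) = 4. nums[4] = 50.
Sum: 82 + 50 = 132.

132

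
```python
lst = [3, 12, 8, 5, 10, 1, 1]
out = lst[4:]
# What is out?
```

lst has length 7. The slice lst[4:] selects indices [4, 5, 6] (4->10, 5->1, 6->1), giving [10, 1, 1].

[10, 1, 1]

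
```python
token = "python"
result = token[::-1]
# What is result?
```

token has length 6. The slice token[::-1] selects indices [5, 4, 3, 2, 1, 0] (5->'n', 4->'o', 3->'h', 2->'t', 1->'y', 0->'p'), giving 'nohtyp'.

'nohtyp'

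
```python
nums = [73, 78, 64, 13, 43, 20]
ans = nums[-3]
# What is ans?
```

nums has length 6. Negative index -3 maps to positive index 6 + (-3) = 3. nums[3] = 13.

13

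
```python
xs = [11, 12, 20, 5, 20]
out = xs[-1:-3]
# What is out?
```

xs has length 5. The slice xs[-1:-3] resolves to an empty index range, so the result is [].

[]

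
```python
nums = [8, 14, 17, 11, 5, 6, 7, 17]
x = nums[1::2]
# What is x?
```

nums has length 8. The slice nums[1::2] selects indices [1, 3, 5, 7] (1->14, 3->11, 5->6, 7->17), giving [14, 11, 6, 17].

[14, 11, 6, 17]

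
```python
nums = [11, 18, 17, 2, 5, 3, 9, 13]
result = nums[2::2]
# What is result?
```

nums has length 8. The slice nums[2::2] selects indices [2, 4, 6] (2->17, 4->5, 6->9), giving [17, 5, 9].

[17, 5, 9]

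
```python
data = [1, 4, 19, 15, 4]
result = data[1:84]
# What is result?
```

data has length 5. The slice data[1:84] selects indices [1, 2, 3, 4] (1->4, 2->19, 3->15, 4->4), giving [4, 19, 15, 4].

[4, 19, 15, 4]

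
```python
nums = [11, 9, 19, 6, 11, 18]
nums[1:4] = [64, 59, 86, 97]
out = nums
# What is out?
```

nums starts as [11, 9, 19, 6, 11, 18] (length 6). The slice nums[1:4] covers indices [1, 2, 3] with values [9, 19, 6]. Replacing that slice with [64, 59, 86, 97] (different length) produces [11, 64, 59, 86, 97, 11, 18].

[11, 64, 59, 86, 97, 11, 18]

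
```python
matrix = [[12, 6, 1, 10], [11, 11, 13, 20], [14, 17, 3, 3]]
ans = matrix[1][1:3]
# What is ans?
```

matrix[1] = [11, 11, 13, 20]. matrix[1] has length 4. The slice matrix[1][1:3] selects indices [1, 2] (1->11, 2->13), giving [11, 13].

[11, 13]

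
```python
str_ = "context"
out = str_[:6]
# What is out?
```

str_ has length 7. The slice str_[:6] selects indices [0, 1, 2, 3, 4, 5] (0->'c', 1->'o', 2->'n', 3->'t', 4->'e', 5->'x'), giving 'contex'.

'contex'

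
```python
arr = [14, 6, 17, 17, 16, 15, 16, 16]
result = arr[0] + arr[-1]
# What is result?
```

arr has length 8. arr[0] = 14.
arr has length 8. Negative index -1 maps to positive index 8 + (-1) = 7. arr[7] = 16.
Sum: 14 + 16 = 30.

30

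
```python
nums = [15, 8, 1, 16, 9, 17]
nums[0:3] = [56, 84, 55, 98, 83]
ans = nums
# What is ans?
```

nums starts as [15, 8, 1, 16, 9, 17] (length 6). The slice nums[0:3] covers indices [0, 1, 2] with values [15, 8, 1]. Replacing that slice with [56, 84, 55, 98, 83] (different length) produces [56, 84, 55, 98, 83, 16, 9, 17].

[56, 84, 55, 98, 83, 16, 9, 17]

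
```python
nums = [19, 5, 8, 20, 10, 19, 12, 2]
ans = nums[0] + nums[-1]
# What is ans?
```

nums has length 8. nums[0] = 19.
nums has length 8. Negative index -1 maps to positive index 8 + (-1) = 7. nums[7] = 2.
Sum: 19 + 2 = 21.

21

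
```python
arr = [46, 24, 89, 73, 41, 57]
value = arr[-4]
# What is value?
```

arr has length 6. Negative index -4 maps to positive index 6 + (-4) = 2. arr[2] = 89.

89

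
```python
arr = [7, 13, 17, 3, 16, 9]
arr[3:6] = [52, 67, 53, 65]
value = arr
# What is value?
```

arr starts as [7, 13, 17, 3, 16, 9] (length 6). The slice arr[3:6] covers indices [3, 4, 5] with values [3, 16, 9]. Replacing that slice with [52, 67, 53, 65] (different length) produces [7, 13, 17, 52, 67, 53, 65].

[7, 13, 17, 52, 67, 53, 65]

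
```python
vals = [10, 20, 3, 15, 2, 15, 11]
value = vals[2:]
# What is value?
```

vals has length 7. The slice vals[2:] selects indices [2, 3, 4, 5, 6] (2->3, 3->15, 4->2, 5->15, 6->11), giving [3, 15, 2, 15, 11].

[3, 15, 2, 15, 11]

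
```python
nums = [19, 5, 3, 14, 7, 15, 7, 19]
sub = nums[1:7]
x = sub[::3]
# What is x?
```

nums has length 8. The slice nums[1:7] selects indices [1, 2, 3, 4, 5, 6] (1->5, 2->3, 3->14, 4->7, 5->15, 6->7), giving [5, 3, 14, 7, 15, 7]. So sub = [5, 3, 14, 7, 15, 7]. sub has length 6. The slice sub[::3] selects indices [0, 3] (0->5, 3->7), giving [5, 7].

[5, 7]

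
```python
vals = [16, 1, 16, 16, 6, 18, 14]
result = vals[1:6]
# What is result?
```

vals has length 7. The slice vals[1:6] selects indices [1, 2, 3, 4, 5] (1->1, 2->16, 3->16, 4->6, 5->18), giving [1, 16, 16, 6, 18].

[1, 16, 16, 6, 18]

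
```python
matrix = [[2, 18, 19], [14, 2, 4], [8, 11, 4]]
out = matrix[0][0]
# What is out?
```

matrix[0] = [2, 18, 19]. Taking column 0 of that row yields 2.

2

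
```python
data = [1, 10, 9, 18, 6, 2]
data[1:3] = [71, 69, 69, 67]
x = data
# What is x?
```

data starts as [1, 10, 9, 18, 6, 2] (length 6). The slice data[1:3] covers indices [1, 2] with values [10, 9]. Replacing that slice with [71, 69, 69, 67] (different length) produces [1, 71, 69, 69, 67, 18, 6, 2].

[1, 71, 69, 69, 67, 18, 6, 2]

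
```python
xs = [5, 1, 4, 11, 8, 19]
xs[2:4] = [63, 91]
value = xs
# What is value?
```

xs starts as [5, 1, 4, 11, 8, 19] (length 6). The slice xs[2:4] covers indices [2, 3] with values [4, 11]. Replacing that slice with [63, 91] (same length) produces [5, 1, 63, 91, 8, 19].

[5, 1, 63, 91, 8, 19]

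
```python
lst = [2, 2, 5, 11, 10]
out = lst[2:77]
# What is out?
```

lst has length 5. The slice lst[2:77] selects indices [2, 3, 4] (2->5, 3->11, 4->10), giving [5, 11, 10].

[5, 11, 10]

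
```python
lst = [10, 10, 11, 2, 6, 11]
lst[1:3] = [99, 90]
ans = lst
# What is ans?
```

lst starts as [10, 10, 11, 2, 6, 11] (length 6). The slice lst[1:3] covers indices [1, 2] with values [10, 11]. Replacing that slice with [99, 90] (same length) produces [10, 99, 90, 2, 6, 11].

[10, 99, 90, 2, 6, 11]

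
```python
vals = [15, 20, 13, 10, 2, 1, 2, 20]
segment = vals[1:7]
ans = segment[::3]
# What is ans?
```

vals has length 8. The slice vals[1:7] selects indices [1, 2, 3, 4, 5, 6] (1->20, 2->13, 3->10, 4->2, 5->1, 6->2), giving [20, 13, 10, 2, 1, 2]. So segment = [20, 13, 10, 2, 1, 2]. segment has length 6. The slice segment[::3] selects indices [0, 3] (0->20, 3->2), giving [20, 2].

[20, 2]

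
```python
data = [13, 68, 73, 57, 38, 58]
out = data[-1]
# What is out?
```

data has length 6. Negative index -1 maps to positive index 6 + (-1) = 5. data[5] = 58.

58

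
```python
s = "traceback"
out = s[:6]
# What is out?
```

s has length 9. The slice s[:6] selects indices [0, 1, 2, 3, 4, 5] (0->'t', 1->'r', 2->'a', 3->'c', 4->'e', 5->'b'), giving 'traceb'.

'traceb'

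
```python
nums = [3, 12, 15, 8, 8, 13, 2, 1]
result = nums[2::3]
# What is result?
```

nums has length 8. The slice nums[2::3] selects indices [2, 5] (2->15, 5->13), giving [15, 13].

[15, 13]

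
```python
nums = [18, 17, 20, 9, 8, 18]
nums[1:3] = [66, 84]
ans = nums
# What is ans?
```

nums starts as [18, 17, 20, 9, 8, 18] (length 6). The slice nums[1:3] covers indices [1, 2] with values [17, 20]. Replacing that slice with [66, 84] (same length) produces [18, 66, 84, 9, 8, 18].

[18, 66, 84, 9, 8, 18]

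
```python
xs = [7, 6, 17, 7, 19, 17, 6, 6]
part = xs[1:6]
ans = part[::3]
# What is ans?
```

xs has length 8. The slice xs[1:6] selects indices [1, 2, 3, 4, 5] (1->6, 2->17, 3->7, 4->19, 5->17), giving [6, 17, 7, 19, 17]. So part = [6, 17, 7, 19, 17]. part has length 5. The slice part[::3] selects indices [0, 3] (0->6, 3->19), giving [6, 19].

[6, 19]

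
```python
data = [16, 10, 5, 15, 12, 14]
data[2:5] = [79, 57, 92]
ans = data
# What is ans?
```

data starts as [16, 10, 5, 15, 12, 14] (length 6). The slice data[2:5] covers indices [2, 3, 4] with values [5, 15, 12]. Replacing that slice with [79, 57, 92] (same length) produces [16, 10, 79, 57, 92, 14].

[16, 10, 79, 57, 92, 14]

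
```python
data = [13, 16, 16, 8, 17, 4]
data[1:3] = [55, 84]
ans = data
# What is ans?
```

data starts as [13, 16, 16, 8, 17, 4] (length 6). The slice data[1:3] covers indices [1, 2] with values [16, 16]. Replacing that slice with [55, 84] (same length) produces [13, 55, 84, 8, 17, 4].

[13, 55, 84, 8, 17, 4]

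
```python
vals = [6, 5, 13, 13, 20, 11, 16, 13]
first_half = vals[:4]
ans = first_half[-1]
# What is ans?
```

vals has length 8. The slice vals[:4] selects indices [0, 1, 2, 3] (0->6, 1->5, 2->13, 3->13), giving [6, 5, 13, 13]. So first_half = [6, 5, 13, 13]. Then first_half[-1] = 13.

13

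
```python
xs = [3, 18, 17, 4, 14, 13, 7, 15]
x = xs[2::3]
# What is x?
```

xs has length 8. The slice xs[2::3] selects indices [2, 5] (2->17, 5->13), giving [17, 13].

[17, 13]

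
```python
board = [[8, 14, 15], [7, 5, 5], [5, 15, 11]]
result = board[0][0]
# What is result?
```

board[0] = [8, 14, 15]. Taking column 0 of that row yields 8.

8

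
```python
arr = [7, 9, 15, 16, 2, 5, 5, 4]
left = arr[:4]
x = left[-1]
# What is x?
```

arr has length 8. The slice arr[:4] selects indices [0, 1, 2, 3] (0->7, 1->9, 2->15, 3->16), giving [7, 9, 15, 16]. So left = [7, 9, 15, 16]. Then left[-1] = 16.

16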